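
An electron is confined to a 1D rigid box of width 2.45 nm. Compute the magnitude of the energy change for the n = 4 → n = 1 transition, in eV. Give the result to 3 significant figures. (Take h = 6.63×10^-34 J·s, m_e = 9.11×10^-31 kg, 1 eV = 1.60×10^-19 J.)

E_1 = h²/(8m_eL²) = 1.005×10^-20 J.
|ΔE| = |4² − 1²|·E_1 = 15·1.005×10^-20 J = 1.507×10^-19 J = 0.942 eV.

|ΔE| = 0.942 eV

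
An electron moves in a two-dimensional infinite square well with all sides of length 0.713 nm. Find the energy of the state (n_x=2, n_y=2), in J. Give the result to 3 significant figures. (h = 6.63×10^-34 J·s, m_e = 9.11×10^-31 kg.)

E = 9.49×10^-19 J

For a 2D rectangular well E = (h²/8m_e)·Σ n_i²/L_i² = (6.63×10^-34)²/(8·9.11×10^-31) · [2²/(0.713 nm)² + 2²/(0.713 nm)²].
Evaluating gives E = 9.49×10^-19 J.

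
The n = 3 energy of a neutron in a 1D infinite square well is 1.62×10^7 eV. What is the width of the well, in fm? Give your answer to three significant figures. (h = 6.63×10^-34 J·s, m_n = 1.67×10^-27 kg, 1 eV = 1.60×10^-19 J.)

L = 10.7 fm

From E_n = n²h²/(8m_nL²), L = n·h/√(8m_nE_n).
E_3 = 1.62×10^7 eV = 2.592×10^-12 J, so L = 3·6.63×10^-34/√(8·1.67×10^-27·2.592×10^-12) = 1.07×10^-14 m = 10.7 fm.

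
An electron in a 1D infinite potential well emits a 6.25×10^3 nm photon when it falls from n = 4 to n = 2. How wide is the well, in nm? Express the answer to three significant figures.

L = 4.77 nm

The photon carries ΔE = hc/λ = 6.626×10^-34·2.998×10^8/6.25×10^-6 m = 3.178×10^-20 J.
Since ΔE = (4² − 2²)E_1, E_1 = 2.648×10^-21 J, and L = h/√(8m_eE_1) = 4.77×10^-9 m = 4.77 nm.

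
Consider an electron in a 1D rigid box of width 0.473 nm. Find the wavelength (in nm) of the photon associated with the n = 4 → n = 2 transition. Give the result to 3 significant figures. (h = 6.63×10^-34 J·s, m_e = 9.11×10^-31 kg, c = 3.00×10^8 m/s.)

λ = 61.5 nm

E_1 = h²/(8m_eL²) = 2.696×10^-19 J, so ΔE = (4² − 2²)E_1 = 3.235×10^-18 J.
λ = hc/ΔE = (6.63×10^-34·3.00×10^8)/3.235×10^-18 = 6.15×10^-8 m = 61.5 nm.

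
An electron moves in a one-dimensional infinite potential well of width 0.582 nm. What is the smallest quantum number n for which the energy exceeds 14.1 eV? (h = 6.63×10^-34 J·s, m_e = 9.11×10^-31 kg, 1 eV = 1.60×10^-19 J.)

E_1 = h²/(8m_eL²) = 1.781×10^-19 J = 1.113 eV.
Need n² > 14.1/1.113 = 12.67, i.e. n > 3.559.
The smallest integer satisfying this is n = 4.

n = 4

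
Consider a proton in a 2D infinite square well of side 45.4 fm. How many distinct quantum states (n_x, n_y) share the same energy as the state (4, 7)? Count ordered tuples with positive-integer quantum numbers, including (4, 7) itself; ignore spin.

The level has n_x² + n_y² = 65. The ordered positive-integer solutions are (1, 8), (4, 7), (7, 4), (8, 1).
That gives 4 states.

degeneracy = 4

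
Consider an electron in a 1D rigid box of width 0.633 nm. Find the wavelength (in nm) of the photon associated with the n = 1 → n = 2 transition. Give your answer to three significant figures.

E_1 = h²/(8m_eL²) = 1.504×10^-19 J, so ΔE = (2² − 1²)E_1 = 4.512×10^-19 J.
λ = hc/ΔE = (6.626×10^-34·2.998×10^8)/4.512×10^-19 = 4.40×10^-7 m = 440 nm.

λ = 440 nm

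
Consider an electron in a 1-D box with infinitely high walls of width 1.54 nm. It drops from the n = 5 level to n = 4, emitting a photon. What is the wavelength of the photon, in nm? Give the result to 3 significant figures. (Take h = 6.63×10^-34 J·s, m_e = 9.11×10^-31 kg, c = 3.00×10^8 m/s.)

E_1 = h²/(8m_eL²) = 2.543×10^-20 J, so ΔE = (5² − 4²)E_1 = 2.289×10^-19 J.
λ = hc/ΔE = (6.63×10^-34·3.00×10^8)/2.289×10^-19 = 8.69×10^-7 m = 869 nm.

λ = 869 nm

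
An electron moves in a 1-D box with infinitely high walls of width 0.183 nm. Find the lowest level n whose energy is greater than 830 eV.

E_1 = h²/(8m_eL²) = 1.799×10^-18 J = 11.23 eV.
Need n² > 830/11.23 = 73.91, i.e. n > 8.597.
The smallest integer satisfying this is n = 9.

n = 9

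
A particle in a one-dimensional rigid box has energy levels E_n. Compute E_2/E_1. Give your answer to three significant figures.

E_n ∝ n², so E_2/E_1 = 2²/1² = 4/1 = 4.00.

4.00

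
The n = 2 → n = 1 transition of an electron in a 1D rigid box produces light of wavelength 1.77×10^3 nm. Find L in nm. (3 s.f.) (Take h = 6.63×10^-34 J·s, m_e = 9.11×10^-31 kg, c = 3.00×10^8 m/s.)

The photon carries ΔE = hc/λ = 6.63×10^-34·3.00×10^8/1.77×10^-6 m = 1.124×10^-19 J.
Since ΔE = (2² − 1²)E_1, E_1 = 3.747×10^-20 J, and L = h/√(8m_eE_1) = 1.27×10^-9 m = 1.27 nm.

L = 1.27 nm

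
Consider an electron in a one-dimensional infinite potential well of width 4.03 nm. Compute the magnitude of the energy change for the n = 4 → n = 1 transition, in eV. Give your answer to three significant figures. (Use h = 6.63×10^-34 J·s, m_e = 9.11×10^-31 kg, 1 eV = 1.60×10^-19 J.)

E_1 = h²/(8m_eL²) = 3.714×10^-21 J.
|ΔE| = |4² − 1²|·E_1 = 15·3.714×10^-21 J = 5.571×10^-20 J = 0.348 eV.

|ΔE| = 0.348 eV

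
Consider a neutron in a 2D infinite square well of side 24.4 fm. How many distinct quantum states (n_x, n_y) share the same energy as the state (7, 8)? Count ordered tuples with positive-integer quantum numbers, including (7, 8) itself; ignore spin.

degeneracy = 2

The level has n_x² + n_y² = 113. The ordered positive-integer solutions are (7, 8), (8, 7).
That gives 2 states.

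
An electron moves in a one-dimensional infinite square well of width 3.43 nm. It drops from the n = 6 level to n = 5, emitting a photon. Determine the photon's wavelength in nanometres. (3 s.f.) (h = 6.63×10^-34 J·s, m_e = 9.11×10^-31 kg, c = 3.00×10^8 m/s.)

E_1 = h²/(8m_eL²) = 5.127×10^-21 J, so ΔE = (6² − 5²)E_1 = 5.640×10^-20 J.
λ = hc/ΔE = (6.63×10^-34·3.00×10^8)/5.640×10^-20 = 3.53×10^-6 m = 3.53×10^3 nm.

λ = 3.53×10^3 nm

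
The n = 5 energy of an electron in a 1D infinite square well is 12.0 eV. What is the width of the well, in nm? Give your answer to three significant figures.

From E_n = n²h²/(8m_eL²), L = n·h/√(8m_eE_n).
E_5 = 12.0 eV = 1.922×10^-18 J, so L = 5·6.626×10^-34/√(8·9.109×10^-31·1.922×10^-18) = 8.85×10^-10 m = 0.885 nm.

L = 0.885 nm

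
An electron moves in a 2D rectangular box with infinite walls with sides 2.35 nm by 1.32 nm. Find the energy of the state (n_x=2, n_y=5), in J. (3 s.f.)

For a 2D rectangular well E = (h²/8m_e)·Σ n_i²/L_i² = (6.626×10^-34)²/(8·9.109×10^-31) · [2²/(2.35 nm)² + 5²/(1.32 nm)²].
Evaluating gives E = 9.08×10^-19 J.

E = 9.08×10^-19 J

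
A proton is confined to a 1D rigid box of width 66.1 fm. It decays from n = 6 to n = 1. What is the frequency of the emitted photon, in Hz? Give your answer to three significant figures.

f = 3.97×10^20 Hz

E_1 = h²/(8m_pL²) = 7.508×10^-15 J and ΔE = (6² − 1²)E_1 = 2.628×10^-13 J.
f = ΔE/h = 2.628×10^-13/6.626×10^-34 = 3.97×10^20 Hz.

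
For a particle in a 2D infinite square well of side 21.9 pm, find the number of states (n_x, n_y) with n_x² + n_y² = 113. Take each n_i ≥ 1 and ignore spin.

The level has n_x² + n_y² = 113. The ordered positive-integer solutions are (7, 8), (8, 7).
That gives 2 states.

degeneracy = 2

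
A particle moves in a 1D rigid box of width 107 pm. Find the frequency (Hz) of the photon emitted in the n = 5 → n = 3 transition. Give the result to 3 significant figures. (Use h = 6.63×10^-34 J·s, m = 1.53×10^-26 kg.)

E_1 = h²/(8mL²) = 3.137×10^-22 J and ΔE = (5² − 3²)E_1 = 5.019×10^-21 J.
f = ΔE/h = 5.019×10^-21/6.63×10^-34 = 7.57×10^12 Hz.

f = 7.57×10^12 Hz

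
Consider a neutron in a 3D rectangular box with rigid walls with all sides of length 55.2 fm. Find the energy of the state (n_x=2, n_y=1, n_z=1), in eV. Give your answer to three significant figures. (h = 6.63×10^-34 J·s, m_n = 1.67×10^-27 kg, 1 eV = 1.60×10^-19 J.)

E = 4.05×10^5 eV

For a 3D rectangular well E = (h²/8m_n)·Σ n_i²/L_i² = (6.63×10^-34)²/(8·1.67×10^-27) · [2²/(55.2 fm)² + 1²/(55.2 fm)² + 1²/(55.2 fm)²].
Evaluating gives E = 6.479×10^-14 J = 4.05×10^5 eV.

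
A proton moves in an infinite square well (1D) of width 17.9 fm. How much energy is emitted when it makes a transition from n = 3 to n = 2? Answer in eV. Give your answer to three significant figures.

|ΔE| = 3.20×10^6 eV

E_1 = h²/(8m_pL²) = 1.024×10^-13 J.
|ΔE| = |3² − 2²|·E_1 = 5·1.024×10^-13 J = 5.120×10^-13 J = 3.20×10^6 eV.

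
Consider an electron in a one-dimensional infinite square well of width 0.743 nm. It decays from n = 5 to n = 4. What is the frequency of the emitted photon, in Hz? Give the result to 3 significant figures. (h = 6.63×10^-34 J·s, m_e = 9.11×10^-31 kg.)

f = 1.48×10^15 Hz

E_1 = h²/(8m_eL²) = 1.093×10^-19 J and ΔE = (5² − 4²)E_1 = 9.837×10^-19 J.
f = ΔE/h = 9.837×10^-19/6.63×10^-34 = 1.48×10^15 Hz.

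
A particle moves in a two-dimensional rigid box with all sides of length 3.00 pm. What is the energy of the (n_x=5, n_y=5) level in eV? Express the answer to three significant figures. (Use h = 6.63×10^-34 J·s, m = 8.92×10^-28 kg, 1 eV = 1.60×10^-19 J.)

For a 2D rectangular well E = (h²/8m)·Σ n_i²/L_i² = (6.63×10^-34)²/(8·8.92×10^-28) · [5²/(3.00 pm)² + 5²/(3.00 pm)²].
Evaluating gives E = 3.422×10^-16 J = 2.14×10^3 eV.

E = 2.14×10^3 eV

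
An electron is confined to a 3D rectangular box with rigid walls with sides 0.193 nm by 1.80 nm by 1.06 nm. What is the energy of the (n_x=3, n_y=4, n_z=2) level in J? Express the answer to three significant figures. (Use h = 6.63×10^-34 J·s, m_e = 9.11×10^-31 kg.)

For a 3D rectangular well E = (h²/8m_e)·Σ n_i²/L_i² = (6.63×10^-34)²/(8·9.11×10^-31) · [3²/(0.193 nm)² + 4²/(1.80 nm)² + 2²/(1.06 nm)²].
Evaluating gives E = 1.51×10^-17 J.

E = 1.51×10^-17 J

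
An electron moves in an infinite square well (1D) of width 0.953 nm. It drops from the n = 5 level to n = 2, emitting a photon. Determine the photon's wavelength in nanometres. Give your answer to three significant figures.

λ = 143 nm

E_1 = h²/(8m_eL²) = 6.634×10^-20 J, so ΔE = (5² − 2²)E_1 = 1.393×10^-18 J.
λ = hc/ΔE = (6.626×10^-34·2.998×10^8)/1.393×10^-18 = 1.43×10^-7 m = 143 nm.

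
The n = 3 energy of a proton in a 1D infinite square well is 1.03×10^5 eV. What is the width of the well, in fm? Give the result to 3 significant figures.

L = 134 fm

From E_n = n²h²/(8m_pL²), L = n·h/√(8m_pE_n).
E_3 = 1.03×10^5 eV = 1.650×10^-14 J, so L = 3·6.626×10^-34/√(8·1.673×10^-27·1.650×10^-14) = 1.34×10^-13 m = 134 fm.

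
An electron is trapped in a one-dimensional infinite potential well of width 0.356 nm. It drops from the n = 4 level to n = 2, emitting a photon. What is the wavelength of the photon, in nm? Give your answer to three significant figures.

E_1 = h²/(8m_eL²) = 4.754×10^-19 J, so ΔE = (4² − 2²)E_1 = 5.705×10^-18 J.
λ = hc/ΔE = (6.626×10^-34·2.998×10^8)/5.705×10^-18 = 3.48×10^-8 m = 34.8 nm.

λ = 34.8 nm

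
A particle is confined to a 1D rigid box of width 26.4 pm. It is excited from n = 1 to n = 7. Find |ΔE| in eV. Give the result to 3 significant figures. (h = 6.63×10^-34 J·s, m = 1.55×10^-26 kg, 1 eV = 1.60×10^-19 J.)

|ΔE| = 1.53 eV

E_1 = h²/(8mL²) = 5.086×10^-21 J.
|ΔE| = |1² − 7²|·E_1 = 48·5.086×10^-21 J = 2.441×10^-19 J = 1.53 eV.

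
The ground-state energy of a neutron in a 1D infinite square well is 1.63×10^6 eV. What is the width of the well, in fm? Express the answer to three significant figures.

L = 11.2 fm

From E_n = n²h²/(8m_nL²), L = n·h/√(8m_nE_n).
E_1 = 1.63×10^6 eV = 2.611×10^-13 J, so L = 1·6.626×10^-34/√(8·1.675×10^-27·2.611×10^-13) = 1.12×10^-14 m = 11.2 fm.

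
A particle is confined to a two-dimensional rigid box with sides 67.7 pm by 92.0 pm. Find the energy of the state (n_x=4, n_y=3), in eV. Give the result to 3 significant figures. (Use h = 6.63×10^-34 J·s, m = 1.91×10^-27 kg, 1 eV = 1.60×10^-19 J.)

For a 2D rectangular well E = (h²/8m)·Σ n_i²/L_i² = (6.63×10^-34)²/(8·1.91×10^-27) · [4²/(67.7 pm)² + 3²/(92.0 pm)²].
Evaluating gives E = 1.310×10^-19 J = 0.819 eV.

E = 0.819 eV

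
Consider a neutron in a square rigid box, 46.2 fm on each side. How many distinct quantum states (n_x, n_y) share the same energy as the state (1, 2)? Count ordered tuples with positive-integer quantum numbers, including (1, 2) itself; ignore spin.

degeneracy = 2

The level has n_x² + n_y² = 5. The ordered positive-integer solutions are (1, 2), (2, 1).
That gives 2 states.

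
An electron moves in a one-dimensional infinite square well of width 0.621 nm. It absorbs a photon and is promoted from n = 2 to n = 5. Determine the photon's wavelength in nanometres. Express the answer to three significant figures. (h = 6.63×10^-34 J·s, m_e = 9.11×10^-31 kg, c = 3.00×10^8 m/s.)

E_1 = h²/(8m_eL²) = 1.564×10^-19 J, so ΔE = (5² − 2²)E_1 = 3.284×10^-18 J.
λ = hc/ΔE = (6.63×10^-34·3.00×10^8)/3.284×10^-18 = 6.06×10^-8 m = 60.6 nm.

λ = 60.6 nm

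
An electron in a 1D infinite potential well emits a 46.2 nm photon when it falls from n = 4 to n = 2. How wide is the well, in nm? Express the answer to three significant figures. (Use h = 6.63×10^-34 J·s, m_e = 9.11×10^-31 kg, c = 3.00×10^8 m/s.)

The photon carries ΔE = hc/λ = 6.63×10^-34·3.00×10^8/4.62×10^-8 m = 4.305×10^-18 J.
Since ΔE = (4² − 2²)E_1, E_1 = 3.587×10^-19 J, and L = h/√(8m_eE_1) = 4.10×10^-10 m = 0.410 nm.

L = 0.410 nm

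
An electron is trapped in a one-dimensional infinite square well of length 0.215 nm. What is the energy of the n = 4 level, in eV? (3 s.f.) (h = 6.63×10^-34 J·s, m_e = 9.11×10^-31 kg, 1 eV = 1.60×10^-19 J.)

For an infinite well E_n = n²h²/(8m_eL²), so E_1 = h²/(8m_eL²) = (6.63×10^-34)²/(8·9.11×10^-31·(2.15×10^-10 m)²) = 1.305×10^-18 J.
Then E_4 = 4²·E_1 = 16·1.305×10^-18 J = 2.088×10^-17 J.
Converting, E_4 = 2.088×10^-17 J / (1.60×10^-19 J/eV) = 130 eV.

E_4 = 130 eV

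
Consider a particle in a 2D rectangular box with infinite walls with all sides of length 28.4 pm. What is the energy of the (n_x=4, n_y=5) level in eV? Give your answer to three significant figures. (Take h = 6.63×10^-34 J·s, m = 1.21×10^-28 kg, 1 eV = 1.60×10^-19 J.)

E = 144 eV

For a 2D rectangular well E = (h²/8m)·Σ n_i²/L_i² = (6.63×10^-34)²/(8·1.21×10^-28) · [4²/(28.4 pm)² + 5²/(28.4 pm)²].
Evaluating gives E = 2.308×10^-17 J = 144 eV.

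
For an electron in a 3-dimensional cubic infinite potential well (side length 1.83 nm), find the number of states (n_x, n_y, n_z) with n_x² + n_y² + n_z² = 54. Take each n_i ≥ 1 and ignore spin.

degeneracy = 12

The level has n_x² + n_y² + n_z² = 54. The ordered positive-integer solutions are (1, 2, 7), (1, 7, 2), (2, 1, 7), (2, 5, 5), (2, 7, 1), (3, 3, 6), (3, 6, 3), (5, 2, 5), (5, 5, 2), (6, 3, 3), (7, 1, 2), (7, 2, 1).
That gives 12 states.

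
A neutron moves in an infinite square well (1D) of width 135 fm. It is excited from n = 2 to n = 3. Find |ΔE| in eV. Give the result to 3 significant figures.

|ΔE| = 5.61×10^4 eV

E_1 = h²/(8m_nL²) = 1.798×10^-15 J.
|ΔE| = |2² − 3²|·E_1 = 5·1.798×10^-15 J = 8.990×10^-15 J = 5.61×10^4 eV.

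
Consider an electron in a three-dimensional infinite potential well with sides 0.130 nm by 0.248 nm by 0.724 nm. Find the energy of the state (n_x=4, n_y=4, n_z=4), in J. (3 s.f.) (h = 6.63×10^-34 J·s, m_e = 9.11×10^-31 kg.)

E = 7.46×10^-17 J

For a 3D rectangular well E = (h²/8m_e)·Σ n_i²/L_i² = (6.63×10^-34)²/(8·9.11×10^-31) · [4²/(0.130 nm)² + 4²/(0.248 nm)² + 4²/(0.724 nm)²].
Evaluating gives E = 7.46×10^-17 J.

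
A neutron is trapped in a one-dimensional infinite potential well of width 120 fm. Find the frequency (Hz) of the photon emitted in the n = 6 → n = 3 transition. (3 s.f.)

f = 9.27×10^19 Hz

E_1 = h²/(8m_nL²) = 2.275×10^-15 J and ΔE = (6² − 3²)E_1 = 6.143×10^-14 J.
f = ΔE/h = 6.143×10^-14/6.626×10^-34 = 9.27×10^19 Hz.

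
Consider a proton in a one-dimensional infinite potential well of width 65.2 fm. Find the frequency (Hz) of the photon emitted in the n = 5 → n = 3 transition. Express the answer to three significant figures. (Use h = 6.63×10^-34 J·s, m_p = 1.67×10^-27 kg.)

f = 1.87×10^20 Hz

E_1 = h²/(8m_pL²) = 7.740×10^-15 J and ΔE = (5² − 3²)E_1 = 1.238×10^-13 J.
f = ΔE/h = 1.238×10^-13/6.63×10^-34 = 1.87×10^20 Hz.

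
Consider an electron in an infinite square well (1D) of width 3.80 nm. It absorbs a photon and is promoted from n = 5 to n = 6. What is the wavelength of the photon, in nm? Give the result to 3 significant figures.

λ = 4.33×10^3 nm

E_1 = h²/(8m_eL²) = 4.172×10^-21 J, so ΔE = (6² − 5²)E_1 = 4.589×10^-20 J.
λ = hc/ΔE = (6.626×10^-34·2.998×10^8)/4.589×10^-20 = 4.33×10^-6 m = 4.33×10^3 nm.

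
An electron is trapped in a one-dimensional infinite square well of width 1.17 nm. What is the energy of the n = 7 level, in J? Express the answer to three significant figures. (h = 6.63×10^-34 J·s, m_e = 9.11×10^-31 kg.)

For an infinite well E_n = n²h²/(8m_eL²), so E_1 = h²/(8m_eL²) = (6.63×10^-34)²/(8·9.11×10^-31·(1.17×10^-9 m)²) = 4.406×10^-20 J.
Then E_7 = 7²·E_1 = 49·4.406×10^-20 J = 2.16×10^-18 J.

E_7 = 2.16×10^-18 J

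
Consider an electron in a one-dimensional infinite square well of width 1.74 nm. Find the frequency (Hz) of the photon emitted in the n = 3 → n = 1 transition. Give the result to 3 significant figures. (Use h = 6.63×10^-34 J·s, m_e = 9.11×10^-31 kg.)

f = 2.40×10^14 Hz

E_1 = h²/(8m_eL²) = 1.992×10^-20 J and ΔE = (3² − 1²)E_1 = 1.594×10^-19 J.
f = ΔE/h = 1.594×10^-19/6.63×10^-34 = 2.40×10^14 Hz.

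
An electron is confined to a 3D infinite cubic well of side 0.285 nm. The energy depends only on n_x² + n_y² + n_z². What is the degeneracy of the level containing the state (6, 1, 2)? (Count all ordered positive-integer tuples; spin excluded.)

degeneracy = 9

The level has n_x² + n_y² + n_z² = 41. The ordered positive-integer solutions are (1, 2, 6), (1, 6, 2), (2, 1, 6), (2, 6, 1), (3, 4, 4), (4, 3, 4), (4, 4, 3), (6, 1, 2), (6, 2, 1).
That gives 9 states.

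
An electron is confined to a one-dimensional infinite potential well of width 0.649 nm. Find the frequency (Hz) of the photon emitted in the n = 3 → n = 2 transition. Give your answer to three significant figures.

f = 1.08×10^15 Hz

E_1 = h²/(8m_eL²) = 1.430×10^-19 J and ΔE = (3² − 2²)E_1 = 7.150×10^-19 J.
f = ΔE/h = 7.150×10^-19/6.626×10^-34 = 1.08×10^15 Hz.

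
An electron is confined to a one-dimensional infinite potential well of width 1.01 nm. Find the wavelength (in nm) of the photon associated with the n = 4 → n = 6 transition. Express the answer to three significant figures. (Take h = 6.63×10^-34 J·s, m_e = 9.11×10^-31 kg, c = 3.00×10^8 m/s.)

E_1 = h²/(8m_eL²) = 5.913×10^-20 J, so ΔE = (6² − 4²)E_1 = 1.183×10^-18 J.
λ = hc/ΔE = (6.63×10^-34·3.00×10^8)/1.183×10^-18 = 1.68×10^-7 m = 168 nm.

λ = 168 nm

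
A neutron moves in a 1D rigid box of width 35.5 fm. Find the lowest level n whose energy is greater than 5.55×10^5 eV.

E_1 = h²/(8m_nL²) = 2.600×10^-14 J = 1.623×10^5 eV.
Need n² > 5.55×10^5/1.623×10^5 = 3.420, i.e. n > 1.849.
The smallest integer satisfying this is n = 2.

n = 2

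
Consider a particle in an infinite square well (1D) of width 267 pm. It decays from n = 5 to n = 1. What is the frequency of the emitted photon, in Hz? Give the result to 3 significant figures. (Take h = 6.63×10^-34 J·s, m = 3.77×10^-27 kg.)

f = 7.40×10^12 Hz

E_1 = h²/(8mL²) = 2.044×10^-22 J and ΔE = (5² − 1²)E_1 = 4.906×10^-21 J.
f = ΔE/h = 4.906×10^-21/6.63×10^-34 = 7.40×10^12 Hz.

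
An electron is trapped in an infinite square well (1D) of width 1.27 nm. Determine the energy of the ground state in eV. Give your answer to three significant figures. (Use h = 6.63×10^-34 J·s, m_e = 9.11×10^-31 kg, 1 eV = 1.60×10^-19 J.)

For an infinite well E_n = n²h²/(8m_eL²), so E_1 = h²/(8m_eL²) = (6.63×10^-34)²/(8·9.11×10^-31·(1.27×10^-9 m)²) = 3.739×10^-20 J.
Converting, E_1 = 3.739×10^-20 J / (1.60×10^-19 J/eV) = 0.234 eV.

E_1 = 0.234 eV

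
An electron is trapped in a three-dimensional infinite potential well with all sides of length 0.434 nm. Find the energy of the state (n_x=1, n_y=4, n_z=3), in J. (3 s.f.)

E = 8.32×10^-18 J

For a 3D rectangular well E = (h²/8m_e)·Σ n_i²/L_i² = (6.626×10^-34)²/(8·9.109×10^-31) · [1²/(0.434 nm)² + 4²/(0.434 nm)² + 3²/(0.434 nm)²].
Evaluating gives E = 8.32×10^-18 J.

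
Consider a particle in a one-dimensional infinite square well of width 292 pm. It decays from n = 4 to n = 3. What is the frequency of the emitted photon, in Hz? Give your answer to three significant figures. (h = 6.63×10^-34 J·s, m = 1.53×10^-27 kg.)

f = 4.45×10^12 Hz

E_1 = h²/(8mL²) = 4.212×10^-22 J and ΔE = (4² − 3²)E_1 = 2.948×10^-21 J.
f = ΔE/h = 2.948×10^-21/6.63×10^-34 = 4.45×10^12 Hz.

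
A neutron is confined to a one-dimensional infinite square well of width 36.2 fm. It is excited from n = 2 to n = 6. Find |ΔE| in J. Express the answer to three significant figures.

|ΔE| = 8.00×10^-13 J

E_1 = h²/(8m_nL²) = 2.500×10^-14 J.
|ΔE| = |2² − 6²|·E_1 = 32·2.500×10^-14 J = 8.00×10^-13 J.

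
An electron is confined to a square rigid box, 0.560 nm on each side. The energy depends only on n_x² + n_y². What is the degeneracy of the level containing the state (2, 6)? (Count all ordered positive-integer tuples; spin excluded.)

degeneracy = 2

The level has n_x² + n_y² = 40. The ordered positive-integer solutions are (2, 6), (6, 2).
That gives 2 states.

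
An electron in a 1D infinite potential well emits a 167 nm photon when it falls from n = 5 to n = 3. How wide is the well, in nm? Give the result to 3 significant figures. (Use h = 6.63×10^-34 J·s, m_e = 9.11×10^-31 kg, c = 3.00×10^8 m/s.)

The photon carries ΔE = hc/λ = 6.63×10^-34·3.00×10^8/1.67×10^-7 m = 1.191×10^-18 J.
Since ΔE = (5² − 3²)E_1, E_1 = 7.444×10^-20 J, and L = h/√(8m_eE_1) = 9.00×10^-10 m = 0.900 nm.

L = 0.900 nm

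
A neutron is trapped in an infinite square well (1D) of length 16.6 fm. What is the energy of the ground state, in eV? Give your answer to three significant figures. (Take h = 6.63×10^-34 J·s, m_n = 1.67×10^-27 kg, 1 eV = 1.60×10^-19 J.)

For an infinite well E_n = n²h²/(8m_nL²), so E_1 = h²/(8m_nL²) = (6.63×10^-34)²/(8·1.67×10^-27·(1.66×10^-14 m)²) = 1.194×10^-13 J.
Converting, E_1 = 1.194×10^-13 J / (1.60×10^-19 J/eV) = 7.46×10^5 eV.

E_1 = 7.46×10^5 eV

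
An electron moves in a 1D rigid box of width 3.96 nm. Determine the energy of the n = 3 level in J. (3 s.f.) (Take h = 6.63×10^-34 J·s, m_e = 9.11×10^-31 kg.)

For an infinite well E_n = n²h²/(8m_eL²), so E_1 = h²/(8m_eL²) = (6.63×10^-34)²/(8·9.11×10^-31·(3.96×10^-9 m)²) = 3.846×10^-21 J.
Then E_3 = 3²·E_1 = 9·3.846×10^-21 J = 3.46×10^-20 J.

E_3 = 3.46×10^-20 J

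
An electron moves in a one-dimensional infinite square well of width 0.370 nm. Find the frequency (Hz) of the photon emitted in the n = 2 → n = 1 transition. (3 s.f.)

E_1 = h²/(8m_eL²) = 4.401×10^-19 J and ΔE = (2² − 1²)E_1 = 1.320×10^-18 J.
f = ΔE/h = 1.320×10^-18/6.626×10^-34 = 1.99×10^15 Hz.

f = 1.99×10^15 Hz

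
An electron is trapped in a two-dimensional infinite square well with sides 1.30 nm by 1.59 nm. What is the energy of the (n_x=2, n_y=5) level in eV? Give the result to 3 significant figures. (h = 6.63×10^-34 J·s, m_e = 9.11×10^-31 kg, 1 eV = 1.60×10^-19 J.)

E = 4.62 eV

For a 2D rectangular well E = (h²/8m_e)·Σ n_i²/L_i² = (6.63×10^-34)²/(8·9.11×10^-31) · [2²/(1.30 nm)² + 5²/(1.59 nm)²].
Evaluating gives E = 7.392×10^-19 J = 4.62 eV.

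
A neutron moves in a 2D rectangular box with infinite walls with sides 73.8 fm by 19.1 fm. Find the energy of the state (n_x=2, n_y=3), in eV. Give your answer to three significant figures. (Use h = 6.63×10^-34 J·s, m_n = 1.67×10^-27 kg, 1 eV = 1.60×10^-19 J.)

For a 2D rectangular well E = (h²/8m_n)·Σ n_i²/L_i² = (6.63×10^-34)²/(8·1.67×10^-27) · [2²/(73.8 fm)² + 3²/(19.1 fm)²].
Evaluating gives E = 8.359×10^-13 J = 5.22×10^6 eV.

E = 5.22×10^6 eV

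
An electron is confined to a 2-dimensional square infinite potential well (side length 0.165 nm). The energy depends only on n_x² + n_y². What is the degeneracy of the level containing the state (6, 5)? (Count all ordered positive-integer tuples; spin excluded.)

The level has n_x² + n_y² = 61. The ordered positive-integer solutions are (5, 6), (6, 5).
That gives 2 states.

degeneracy = 2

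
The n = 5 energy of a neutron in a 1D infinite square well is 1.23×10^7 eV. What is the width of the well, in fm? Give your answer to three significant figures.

From E_n = n²h²/(8m_nL²), L = n·h/√(8m_nE_n).
E_5 = 1.23×10^7 eV = 1.970×10^-12 J, so L = 5·6.626×10^-34/√(8·1.675×10^-27·1.970×10^-12) = 2.04×10^-14 m = 20.4 fm.

L = 20.4 fm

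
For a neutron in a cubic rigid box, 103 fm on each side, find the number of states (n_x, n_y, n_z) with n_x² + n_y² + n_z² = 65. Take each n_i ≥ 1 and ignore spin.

The level has n_x² + n_y² + n_z² = 65. The ordered positive-integer solutions are (2, 5, 6), (2, 6, 5), (5, 2, 6), (5, 6, 2), (6, 2, 5), (6, 5, 2).
That gives 6 states.

degeneracy = 6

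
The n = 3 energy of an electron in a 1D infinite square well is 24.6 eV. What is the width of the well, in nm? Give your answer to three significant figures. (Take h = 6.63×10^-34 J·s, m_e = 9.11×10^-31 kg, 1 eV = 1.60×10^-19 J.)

From E_n = n²h²/(8m_eL²), L = n·h/√(8m_eE_n).
E_3 = 24.6 eV = 3.936×10^-18 J, so L = 3·6.63×10^-34/√(8·9.11×10^-31·3.936×10^-18) = 3.71×10^-10 m = 0.371 nm.

L = 0.371 nm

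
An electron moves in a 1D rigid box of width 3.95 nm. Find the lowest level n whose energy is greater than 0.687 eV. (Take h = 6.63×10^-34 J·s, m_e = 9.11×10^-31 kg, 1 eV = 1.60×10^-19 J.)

E_1 = h²/(8m_eL²) = 3.866×10^-21 J = 0.02416 eV.
Need n² > 0.687/0.02416 = 28.44, i.e. n > 5.333.
The smallest integer satisfying this is n = 6.

n = 6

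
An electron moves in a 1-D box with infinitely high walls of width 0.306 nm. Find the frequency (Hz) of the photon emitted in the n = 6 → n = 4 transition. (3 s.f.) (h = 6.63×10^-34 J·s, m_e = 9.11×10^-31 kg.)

f = 1.94×10^16 Hz

E_1 = h²/(8m_eL²) = 6.441×10^-19 J and ΔE = (6² − 4²)E_1 = 1.288×10^-17 J.
f = ΔE/h = 1.288×10^-17/6.63×10^-34 = 1.94×10^16 Hz.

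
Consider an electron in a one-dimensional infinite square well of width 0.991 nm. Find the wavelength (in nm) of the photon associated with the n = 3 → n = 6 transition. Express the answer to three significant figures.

λ = 120 nm

E_1 = h²/(8m_eL²) = 6.135×10^-20 J, so ΔE = (6² − 3²)E_1 = 1.656×10^-18 J.
λ = hc/ΔE = (6.626×10^-34·2.998×10^8)/1.656×10^-18 = 1.20×10^-7 m = 120 nm.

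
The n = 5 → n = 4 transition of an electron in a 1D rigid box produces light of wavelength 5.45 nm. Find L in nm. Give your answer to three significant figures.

The photon carries ΔE = hc/λ = 6.626×10^-34·2.998×10^8/5.45×10^-9 m = 3.645×10^-17 J.
Since ΔE = (5² − 4²)E_1, E_1 = 4.050×10^-18 J, and L = h/√(8m_eE_1) = 1.22×10^-10 m = 0.122 nm.

L = 0.122 nm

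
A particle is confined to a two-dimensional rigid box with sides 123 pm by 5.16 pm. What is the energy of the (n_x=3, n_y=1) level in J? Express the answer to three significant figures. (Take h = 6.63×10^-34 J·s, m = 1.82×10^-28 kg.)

For a 2D rectangular well E = (h²/8m)·Σ n_i²/L_i² = (6.63×10^-34)²/(8·1.82×10^-28) · [3²/(123 pm)² + 1²/(5.16 pm)²].
Evaluating gives E = 1.15×10^-17 J.

E = 1.15×10^-17 J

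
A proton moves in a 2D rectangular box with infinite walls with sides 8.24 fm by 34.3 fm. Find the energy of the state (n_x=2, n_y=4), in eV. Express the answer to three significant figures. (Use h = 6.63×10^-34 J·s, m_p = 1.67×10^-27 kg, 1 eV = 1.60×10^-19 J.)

E = 1.49×10^7 eV

For a 2D rectangular well E = (h²/8m_p)·Σ n_i²/L_i² = (6.63×10^-34)²/(8·1.67×10^-27) · [2²/(8.24 fm)² + 4²/(34.3 fm)²].
Evaluating gives E = 2.386×10^-12 J = 1.49×10^7 eV.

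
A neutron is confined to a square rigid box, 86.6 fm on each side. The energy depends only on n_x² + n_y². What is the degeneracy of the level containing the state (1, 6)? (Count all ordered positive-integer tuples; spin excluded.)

The level has n_x² + n_y² = 37. The ordered positive-integer solutions are (1, 6), (6, 1).
That gives 2 states.

degeneracy = 2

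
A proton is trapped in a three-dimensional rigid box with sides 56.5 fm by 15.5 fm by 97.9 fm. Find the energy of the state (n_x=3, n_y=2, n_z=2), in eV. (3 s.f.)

For a 3D rectangular well E = (h²/8m_p)·Σ n_i²/L_i² = (6.626×10^-34)²/(8·1.673×10^-27) · [3²/(56.5 fm)² + 2²/(15.5 fm)² + 2²/(97.9 fm)²].
Evaluating gives E = 6.523×10^-13 J = 4.07×10^6 eV.

E = 4.07×10^6 eV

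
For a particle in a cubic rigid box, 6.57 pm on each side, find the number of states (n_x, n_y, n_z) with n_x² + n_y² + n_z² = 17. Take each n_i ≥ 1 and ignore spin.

degeneracy = 3

The level has n_x² + n_y² + n_z² = 17. The ordered positive-integer solutions are (2, 2, 3), (2, 3, 2), (3, 2, 2).
That gives 3 states.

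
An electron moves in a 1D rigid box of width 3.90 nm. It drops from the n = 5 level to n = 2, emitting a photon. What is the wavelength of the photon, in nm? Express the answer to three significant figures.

λ = 2.39×10^3 nm

E_1 = h²/(8m_eL²) = 3.961×10^-21 J, so ΔE = (5² − 2²)E_1 = 8.318×10^-20 J.
λ = hc/ΔE = (6.626×10^-34·2.998×10^8)/8.318×10^-20 = 2.39×10^-6 m = 2.39×10^3 nm.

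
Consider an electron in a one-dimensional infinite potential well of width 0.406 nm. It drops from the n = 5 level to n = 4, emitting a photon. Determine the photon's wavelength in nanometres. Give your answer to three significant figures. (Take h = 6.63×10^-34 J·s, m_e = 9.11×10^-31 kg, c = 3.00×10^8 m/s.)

λ = 60.4 nm

E_1 = h²/(8m_eL²) = 3.659×10^-19 J, so ΔE = (5² − 4²)E_1 = 3.293×10^-18 J.
λ = hc/ΔE = (6.63×10^-34·3.00×10^8)/3.293×10^-18 = 6.04×10^-8 m = 60.4 nm.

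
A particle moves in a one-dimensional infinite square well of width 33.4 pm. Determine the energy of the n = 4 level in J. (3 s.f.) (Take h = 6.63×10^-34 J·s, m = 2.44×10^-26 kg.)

For an infinite well E_n = n²h²/(8mL²), so E_1 = h²/(8mL²) = (6.63×10^-34)²/(8·2.44×10^-26·(3.34×10^-11 m)²) = 2.019×10^-21 J.
Then E_4 = 4²·E_1 = 16·2.019×10^-21 J = 3.23×10^-20 J.

E_4 = 3.23×10^-20 J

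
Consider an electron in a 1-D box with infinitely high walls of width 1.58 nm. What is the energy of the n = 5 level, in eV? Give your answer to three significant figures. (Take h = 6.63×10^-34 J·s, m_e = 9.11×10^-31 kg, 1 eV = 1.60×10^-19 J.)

E_5 = 3.78 eV

For an infinite well E_n = n²h²/(8m_eL²), so E_1 = h²/(8m_eL²) = (6.63×10^-34)²/(8·9.11×10^-31·(1.58×10^-9 m)²) = 2.416×10^-20 J.
Then E_5 = 5²·E_1 = 25·2.416×10^-20 J = 6.040×10^-19 J.
Converting, E_5 = 6.040×10^-19 J / (1.60×10^-19 J/eV) = 3.78 eV.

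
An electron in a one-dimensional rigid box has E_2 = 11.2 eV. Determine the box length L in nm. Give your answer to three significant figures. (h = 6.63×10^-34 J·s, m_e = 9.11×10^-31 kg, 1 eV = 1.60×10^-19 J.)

L = 0.367 nm

From E_n = n²h²/(8m_eL²), L = n·h/√(8m_eE_n).
E_2 = 11.2 eV = 1.792×10^-18 J, so L = 2·6.63×10^-34/√(8·9.11×10^-31·1.792×10^-18) = 3.67×10^-10 m = 0.367 nm.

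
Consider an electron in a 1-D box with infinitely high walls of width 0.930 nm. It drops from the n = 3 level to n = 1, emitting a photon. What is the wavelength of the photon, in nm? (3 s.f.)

E_1 = h²/(8m_eL²) = 6.966×10^-20 J, so ΔE = (3² − 1²)E_1 = 5.573×10^-19 J.
λ = hc/ΔE = (6.626×10^-34·2.998×10^8)/5.573×10^-19 = 3.56×10^-7 m = 356 nm.

λ = 356 nm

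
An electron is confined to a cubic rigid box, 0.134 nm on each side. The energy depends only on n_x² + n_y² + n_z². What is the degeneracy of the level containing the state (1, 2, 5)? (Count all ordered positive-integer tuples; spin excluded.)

The level has n_x² + n_y² + n_z² = 30. The ordered positive-integer solutions are (1, 2, 5), (1, 5, 2), (2, 1, 5), (2, 5, 1), (5, 1, 2), (5, 2, 1).
That gives 6 states.

degeneracy = 6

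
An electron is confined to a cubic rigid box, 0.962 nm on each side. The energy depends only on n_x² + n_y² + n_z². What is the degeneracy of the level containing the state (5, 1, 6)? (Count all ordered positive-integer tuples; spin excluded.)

The level has n_x² + n_y² + n_z² = 62. The ordered positive-integer solutions are (1, 5, 6), (1, 6, 5), (2, 3, 7), (2, 7, 3), (3, 2, 7), (3, 7, 2), (5, 1, 6), (5, 6, 1), (6, 1, 5), (6, 5, 1), (7, 2, 3), (7, 3, 2).
That gives 12 states.

degeneracy = 12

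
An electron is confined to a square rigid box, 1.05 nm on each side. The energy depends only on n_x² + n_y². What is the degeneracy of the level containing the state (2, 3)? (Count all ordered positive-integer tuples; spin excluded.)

The level has n_x² + n_y² = 13. The ordered positive-integer solutions are (2, 3), (3, 2).
That gives 2 states.

degeneracy = 2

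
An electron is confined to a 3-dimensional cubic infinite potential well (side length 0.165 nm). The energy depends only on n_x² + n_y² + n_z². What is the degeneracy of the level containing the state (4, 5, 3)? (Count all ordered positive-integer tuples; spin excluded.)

degeneracy = 6

The level has n_x² + n_y² + n_z² = 50. The ordered positive-integer solutions are (3, 4, 5), (3, 5, 4), (4, 3, 5), (4, 5, 3), (5, 3, 4), (5, 4, 3).
That gives 6 states.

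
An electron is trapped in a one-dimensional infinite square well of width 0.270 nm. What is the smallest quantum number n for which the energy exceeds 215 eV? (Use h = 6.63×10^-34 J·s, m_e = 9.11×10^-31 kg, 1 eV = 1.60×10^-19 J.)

E_1 = h²/(8m_eL²) = 8.274×10^-19 J = 5.171 eV.
Need n² > 215/5.171 = 41.58, i.e. n > 6.448.
The smallest integer satisfying this is n = 7.

n = 7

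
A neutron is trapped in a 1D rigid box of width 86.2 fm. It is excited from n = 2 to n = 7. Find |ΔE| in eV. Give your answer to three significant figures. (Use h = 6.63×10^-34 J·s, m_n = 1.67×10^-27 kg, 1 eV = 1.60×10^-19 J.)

E_1 = h²/(8m_nL²) = 4.428×10^-15 J.
|ΔE| = |2² − 7²|·E_1 = 45·4.428×10^-15 J = 1.993×10^-13 J = 1.25×10^6 eV.

|ΔE| = 1.25×10^6 eV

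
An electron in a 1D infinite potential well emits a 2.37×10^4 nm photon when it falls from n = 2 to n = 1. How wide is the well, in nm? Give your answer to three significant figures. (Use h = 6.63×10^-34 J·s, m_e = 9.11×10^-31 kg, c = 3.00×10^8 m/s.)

L = 4.64 nm

The photon carries ΔE = hc/λ = 6.63×10^-34·3.00×10^8/2.37×10^-5 m = 8.392×10^-21 J.
Since ΔE = (2² − 1²)E_1, E_1 = 2.797×10^-21 J, and L = h/√(8m_eE_1) = 4.64×10^-9 m = 4.64 nm.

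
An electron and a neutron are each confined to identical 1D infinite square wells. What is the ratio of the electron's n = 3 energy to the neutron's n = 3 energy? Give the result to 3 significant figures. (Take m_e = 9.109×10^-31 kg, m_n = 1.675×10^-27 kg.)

E_n ∝ 1/m at fixed n and L, so the ratio is m_n/m_e = 1.675×10^-27/9.109×10^-31 = 1.84×10^3.

1.84×10^3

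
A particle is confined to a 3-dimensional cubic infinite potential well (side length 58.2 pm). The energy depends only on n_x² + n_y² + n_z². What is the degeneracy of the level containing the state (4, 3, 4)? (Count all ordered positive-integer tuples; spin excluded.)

The level has n_x² + n_y² + n_z² = 41. The ordered positive-integer solutions are (1, 2, 6), (1, 6, 2), (2, 1, 6), (2, 6, 1), (3, 4, 4), (4, 3, 4), (4, 4, 3), (6, 1, 2), (6, 2, 1).
That gives 9 states.

degeneracy = 9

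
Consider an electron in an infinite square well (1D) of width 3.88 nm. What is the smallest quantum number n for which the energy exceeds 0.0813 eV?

n = 2

E_1 = h²/(8m_eL²) = 4.002×10^-21 J = 0.02498 eV.
Need n² > 0.0813/0.02498 = 3.255, i.e. n > 1.804.
The smallest integer satisfying this is n = 2.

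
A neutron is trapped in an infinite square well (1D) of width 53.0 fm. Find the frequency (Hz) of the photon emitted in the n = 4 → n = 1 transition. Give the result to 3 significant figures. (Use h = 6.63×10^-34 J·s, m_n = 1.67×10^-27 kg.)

E_1 = h²/(8m_nL²) = 1.171×10^-14 J and ΔE = (4² − 1²)E_1 = 1.756×10^-13 J.
f = ΔE/h = 1.756×10^-13/6.63×10^-34 = 2.65×10^20 Hz.

f = 2.65×10^20 Hz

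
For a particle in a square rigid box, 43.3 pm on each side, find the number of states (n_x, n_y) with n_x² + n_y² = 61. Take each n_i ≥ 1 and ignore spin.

degeneracy = 2

The level has n_x² + n_y² = 61. The ordered positive-integer solutions are (5, 6), (6, 5).
That gives 2 states.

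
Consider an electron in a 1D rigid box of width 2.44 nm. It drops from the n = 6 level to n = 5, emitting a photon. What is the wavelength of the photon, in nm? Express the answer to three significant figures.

E_1 = h²/(8m_eL²) = 1.012×10^-20 J, so ΔE = (6² − 5²)E_1 = 1.113×10^-19 J.
λ = hc/ΔE = (6.626×10^-34·2.998×10^8)/1.113×10^-19 = 1.78×10^-6 m = 1.78×10^3 nm.

λ = 1.78×10^3 nm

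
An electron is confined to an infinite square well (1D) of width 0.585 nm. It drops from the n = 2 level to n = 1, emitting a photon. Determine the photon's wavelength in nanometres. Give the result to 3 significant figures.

E_1 = h²/(8m_eL²) = 1.760×10^-19 J, so ΔE = (2² − 1²)E_1 = 5.280×10^-19 J.
λ = hc/ΔE = (6.626×10^-34·2.998×10^8)/5.280×10^-19 = 3.76×10^-7 m = 376 nm.

λ = 376 nm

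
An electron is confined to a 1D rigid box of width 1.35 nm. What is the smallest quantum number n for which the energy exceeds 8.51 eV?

n = 7

E_1 = h²/(8m_eL²) = 3.306×10^-20 J = 0.2064 eV.
Need n² > 8.51/0.2064 = 41.23, i.e. n > 6.421.
The smallest integer satisfying this is n = 7.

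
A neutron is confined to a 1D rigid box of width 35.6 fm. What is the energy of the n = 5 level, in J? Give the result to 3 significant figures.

For an infinite well E_n = n²h²/(8m_nL²), so E_1 = h²/(8m_nL²) = (6.626×10^-34)²/(8·1.675×10^-27·(3.56×10^-14 m)²) = 2.585×10^-14 J.
Then E_5 = 5²·E_1 = 25·2.585×10^-14 J = 6.46×10^-13 J.

E_5 = 6.46×10^-13 J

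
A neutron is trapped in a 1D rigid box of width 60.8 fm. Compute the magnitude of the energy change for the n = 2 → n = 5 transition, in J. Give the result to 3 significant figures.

E_1 = h²/(8m_nL²) = 8.863×10^-15 J.
|ΔE| = |2² − 5²|·E_1 = 21·8.863×10^-15 J = 1.86×10^-13 J.

|ΔE| = 1.86×10^-13 J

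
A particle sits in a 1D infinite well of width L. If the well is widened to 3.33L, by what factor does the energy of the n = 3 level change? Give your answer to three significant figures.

0.0902

E_n ∝ 1/L², so the energy scales by 1/3.33² = 0.0902.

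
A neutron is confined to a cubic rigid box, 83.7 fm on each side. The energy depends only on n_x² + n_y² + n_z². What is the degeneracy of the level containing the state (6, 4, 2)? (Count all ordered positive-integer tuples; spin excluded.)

The level has n_x² + n_y² + n_z² = 56. The ordered positive-integer solutions are (2, 4, 6), (2, 6, 4), (4, 2, 6), (4, 6, 2), (6, 2, 4), (6, 4, 2).
That gives 6 states.

degeneracy = 6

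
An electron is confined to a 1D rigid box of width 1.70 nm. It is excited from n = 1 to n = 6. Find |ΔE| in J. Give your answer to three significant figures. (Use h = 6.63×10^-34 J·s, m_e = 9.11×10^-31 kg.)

E_1 = h²/(8m_eL²) = 2.087×10^-20 J.
|ΔE| = |1² − 6²|·E_1 = 35·2.087×10^-20 J = 7.30×10^-19 J.

|ΔE| = 7.30×10^-19 J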